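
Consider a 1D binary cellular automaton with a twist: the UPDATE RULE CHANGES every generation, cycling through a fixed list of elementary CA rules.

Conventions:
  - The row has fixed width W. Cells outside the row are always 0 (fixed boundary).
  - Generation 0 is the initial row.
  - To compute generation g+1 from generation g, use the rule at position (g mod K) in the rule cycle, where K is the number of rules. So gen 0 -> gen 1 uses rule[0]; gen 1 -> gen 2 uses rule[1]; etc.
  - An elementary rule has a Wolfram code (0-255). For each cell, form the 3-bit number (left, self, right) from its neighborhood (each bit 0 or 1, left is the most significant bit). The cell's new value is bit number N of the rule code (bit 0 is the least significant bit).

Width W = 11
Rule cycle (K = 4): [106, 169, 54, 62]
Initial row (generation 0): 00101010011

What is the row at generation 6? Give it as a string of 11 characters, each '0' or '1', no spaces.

Answer: 10010100100

Derivation:
Gen 0: 00101010011
Gen 1 (rule 106): 01010100111
Gen 2 (rule 169): 00101000110
Gen 3 (rule 54): 01111101001
Gen 4 (rule 62): 11000011111
Gen 5 (rule 106): 11000110001
Gen 6 (rule 169): 10010100100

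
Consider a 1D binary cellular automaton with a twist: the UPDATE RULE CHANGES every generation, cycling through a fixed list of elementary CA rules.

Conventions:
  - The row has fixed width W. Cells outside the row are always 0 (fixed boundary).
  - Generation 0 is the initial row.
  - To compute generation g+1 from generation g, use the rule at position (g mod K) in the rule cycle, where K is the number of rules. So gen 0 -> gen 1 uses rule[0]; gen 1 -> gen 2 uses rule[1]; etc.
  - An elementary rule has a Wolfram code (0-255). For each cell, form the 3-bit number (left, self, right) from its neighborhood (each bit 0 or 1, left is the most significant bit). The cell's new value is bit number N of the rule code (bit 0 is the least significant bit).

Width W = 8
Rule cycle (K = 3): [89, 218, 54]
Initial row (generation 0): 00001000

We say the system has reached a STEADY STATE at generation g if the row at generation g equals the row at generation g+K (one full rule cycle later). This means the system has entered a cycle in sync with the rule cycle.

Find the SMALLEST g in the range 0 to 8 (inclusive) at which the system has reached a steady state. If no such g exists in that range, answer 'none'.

Gen 0: 00001000
Gen 1 (rule 89): 11100111
Gen 2 (rule 218): 11111111
Gen 3 (rule 54): 00000000
Gen 4 (rule 89): 11111111
Gen 5 (rule 218): 11111111
Gen 6 (rule 54): 00000000
Gen 7 (rule 89): 11111111
Gen 8 (rule 218): 11111111
Gen 9 (rule 54): 00000000
Gen 10 (rule 89): 11111111
Gen 11 (rule 218): 11111111

Answer: 2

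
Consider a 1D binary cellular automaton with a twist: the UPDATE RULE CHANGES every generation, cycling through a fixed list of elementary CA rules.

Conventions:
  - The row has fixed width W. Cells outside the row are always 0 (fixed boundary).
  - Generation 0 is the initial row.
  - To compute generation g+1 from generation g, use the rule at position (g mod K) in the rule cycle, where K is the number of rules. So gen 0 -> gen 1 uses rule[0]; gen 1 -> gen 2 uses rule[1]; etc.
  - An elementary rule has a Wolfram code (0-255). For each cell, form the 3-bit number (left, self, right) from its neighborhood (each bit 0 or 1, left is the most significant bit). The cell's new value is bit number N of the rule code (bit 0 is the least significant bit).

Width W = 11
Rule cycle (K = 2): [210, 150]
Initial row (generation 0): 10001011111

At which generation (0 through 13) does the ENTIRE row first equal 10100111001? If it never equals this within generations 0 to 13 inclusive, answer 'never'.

Answer: never

Derivation:
Gen 0: 10001011111
Gen 1 (rule 210): 01010001111
Gen 2 (rule 150): 11011010110
Gen 3 (rule 210): 01001000011
Gen 4 (rule 150): 11111100100
Gen 5 (rule 210): 01111111010
Gen 6 (rule 150): 10111110011
Gen 7 (rule 210): 00011111101
Gen 8 (rule 150): 00101111001
Gen 9 (rule 210): 01000111110
Gen 10 (rule 150): 11101011101
Gen 11 (rule 210): 01100001100
Gen 12 (rule 150): 10010010010
Gen 13 (rule 210): 01101101101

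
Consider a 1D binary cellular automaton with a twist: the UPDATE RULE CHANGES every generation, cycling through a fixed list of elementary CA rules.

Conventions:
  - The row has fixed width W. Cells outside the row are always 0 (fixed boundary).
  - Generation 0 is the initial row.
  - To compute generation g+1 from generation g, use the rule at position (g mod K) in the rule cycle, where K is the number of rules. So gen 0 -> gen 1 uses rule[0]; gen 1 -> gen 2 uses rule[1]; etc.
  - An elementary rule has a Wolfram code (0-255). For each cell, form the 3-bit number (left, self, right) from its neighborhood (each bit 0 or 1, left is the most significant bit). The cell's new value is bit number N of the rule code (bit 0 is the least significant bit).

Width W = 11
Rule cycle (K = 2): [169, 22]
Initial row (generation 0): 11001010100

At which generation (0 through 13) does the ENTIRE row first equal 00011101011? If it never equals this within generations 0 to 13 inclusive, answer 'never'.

Gen 0: 11001010100
Gen 1 (rule 169): 10000101001
Gen 2 (rule 22): 11001101111
Gen 3 (rule 169): 10001011110
Gen 4 (rule 22): 11011000001
Gen 5 (rule 169): 10110011100
Gen 6 (rule 22): 10001100010
Gen 7 (rule 169): 00101001000
Gen 8 (rule 22): 01101111100
Gen 9 (rule 169): 01011111001
Gen 10 (rule 22): 11000000111
Gen 11 (rule 169): 10011110110
Gen 12 (rule 22): 11100000001
Gen 13 (rule 169): 11001111100

Answer: never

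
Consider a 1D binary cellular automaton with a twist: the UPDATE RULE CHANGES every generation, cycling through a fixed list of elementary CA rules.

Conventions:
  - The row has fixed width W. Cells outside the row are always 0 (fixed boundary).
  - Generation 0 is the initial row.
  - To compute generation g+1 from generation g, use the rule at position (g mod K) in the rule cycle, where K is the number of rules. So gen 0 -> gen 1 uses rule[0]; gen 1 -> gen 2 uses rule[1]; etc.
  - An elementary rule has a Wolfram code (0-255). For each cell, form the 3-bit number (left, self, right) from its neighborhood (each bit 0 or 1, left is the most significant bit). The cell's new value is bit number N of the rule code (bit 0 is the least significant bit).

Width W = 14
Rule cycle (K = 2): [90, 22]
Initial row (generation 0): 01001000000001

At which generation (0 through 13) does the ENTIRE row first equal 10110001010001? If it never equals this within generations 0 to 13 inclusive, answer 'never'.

Answer: never

Derivation:
Gen 0: 01001000000001
Gen 1 (rule 90): 10110100000010
Gen 2 (rule 22): 10000110000111
Gen 3 (rule 90): 01001111001101
Gen 4 (rule 22): 11110000110001
Gen 5 (rule 90): 10011001111010
Gen 6 (rule 22): 11100110000011
Gen 7 (rule 90): 10111111000111
Gen 8 (rule 22): 10000000101000
Gen 9 (rule 90): 01000001000100
Gen 10 (rule 22): 11100011101110
Gen 11 (rule 90): 10110110101011
Gen 12 (rule 22): 10000000101000
Gen 13 (rule 90): 01000001000100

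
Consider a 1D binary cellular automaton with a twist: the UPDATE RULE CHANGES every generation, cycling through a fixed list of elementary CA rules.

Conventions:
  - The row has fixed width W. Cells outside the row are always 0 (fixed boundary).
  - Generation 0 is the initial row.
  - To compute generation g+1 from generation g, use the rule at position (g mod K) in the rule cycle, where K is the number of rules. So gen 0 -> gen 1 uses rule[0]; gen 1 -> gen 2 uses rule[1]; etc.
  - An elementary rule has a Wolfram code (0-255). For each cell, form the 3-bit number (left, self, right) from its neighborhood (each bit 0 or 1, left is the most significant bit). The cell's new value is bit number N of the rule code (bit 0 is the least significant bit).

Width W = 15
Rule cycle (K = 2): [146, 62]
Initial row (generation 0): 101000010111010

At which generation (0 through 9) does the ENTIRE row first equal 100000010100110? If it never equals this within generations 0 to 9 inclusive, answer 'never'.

Answer: never

Derivation:
Gen 0: 101000010111010
Gen 1 (rule 146): 000100100010001
Gen 2 (rule 62): 001111110111011
Gen 3 (rule 146): 010111100010000
Gen 4 (rule 62): 111100010111000
Gen 5 (rule 146): 011010100010100
Gen 6 (rule 62): 110111110111110
Gen 7 (rule 146): 000011100011101
Gen 8 (rule 62): 000110010110011
Gen 9 (rule 146): 001001100001100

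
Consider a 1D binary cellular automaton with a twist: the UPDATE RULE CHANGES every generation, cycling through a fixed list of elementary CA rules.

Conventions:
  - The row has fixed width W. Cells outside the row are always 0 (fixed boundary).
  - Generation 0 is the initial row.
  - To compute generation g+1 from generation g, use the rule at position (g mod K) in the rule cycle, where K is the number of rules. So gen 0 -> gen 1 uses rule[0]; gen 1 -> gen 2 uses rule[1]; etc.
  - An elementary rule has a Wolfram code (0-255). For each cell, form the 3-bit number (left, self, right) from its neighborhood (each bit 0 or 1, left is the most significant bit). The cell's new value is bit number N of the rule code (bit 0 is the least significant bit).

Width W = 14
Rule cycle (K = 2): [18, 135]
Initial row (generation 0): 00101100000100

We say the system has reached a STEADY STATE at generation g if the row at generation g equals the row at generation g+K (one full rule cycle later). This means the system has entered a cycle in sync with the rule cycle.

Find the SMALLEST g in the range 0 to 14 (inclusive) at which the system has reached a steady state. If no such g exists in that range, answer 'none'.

Answer: 4

Derivation:
Gen 0: 00101100000100
Gen 1 (rule 18): 01000010001010
Gen 2 (rule 135): 11011110111010
Gen 3 (rule 18): 00000000000001
Gen 4 (rule 135): 11111111111111
Gen 5 (rule 18): 00000000000000
Gen 6 (rule 135): 11111111111111
Gen 7 (rule 18): 00000000000000
Gen 8 (rule 135): 11111111111111
Gen 9 (rule 18): 00000000000000
Gen 10 (rule 135): 11111111111111
Gen 11 (rule 18): 00000000000000
Gen 12 (rule 135): 11111111111111
Gen 13 (rule 18): 00000000000000
Gen 14 (rule 135): 11111111111111
Gen 15 (rule 18): 00000000000000
Gen 16 (rule 135): 11111111111111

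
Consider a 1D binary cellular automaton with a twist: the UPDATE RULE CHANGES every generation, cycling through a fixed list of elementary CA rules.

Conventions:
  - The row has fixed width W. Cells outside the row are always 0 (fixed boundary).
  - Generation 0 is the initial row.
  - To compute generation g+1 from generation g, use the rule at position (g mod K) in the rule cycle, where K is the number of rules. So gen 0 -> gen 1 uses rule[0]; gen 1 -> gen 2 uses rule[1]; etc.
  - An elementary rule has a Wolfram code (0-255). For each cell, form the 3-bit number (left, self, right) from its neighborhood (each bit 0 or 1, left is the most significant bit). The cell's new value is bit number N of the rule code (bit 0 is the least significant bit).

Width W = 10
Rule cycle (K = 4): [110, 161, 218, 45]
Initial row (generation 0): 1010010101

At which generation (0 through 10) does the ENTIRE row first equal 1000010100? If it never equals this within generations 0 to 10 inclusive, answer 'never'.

Answer: never

Derivation:
Gen 0: 1010010101
Gen 1 (rule 110): 1110111111
Gen 2 (rule 161): 0101011110
Gen 3 (rule 218): 1000011111
Gen 4 (rule 45): 1011010000
Gen 5 (rule 110): 1111110000
Gen 6 (rule 161): 0111100111
Gen 7 (rule 218): 1111111111
Gen 8 (rule 45): 1000000000
Gen 9 (rule 110): 1000000000
Gen 10 (rule 161): 0011111111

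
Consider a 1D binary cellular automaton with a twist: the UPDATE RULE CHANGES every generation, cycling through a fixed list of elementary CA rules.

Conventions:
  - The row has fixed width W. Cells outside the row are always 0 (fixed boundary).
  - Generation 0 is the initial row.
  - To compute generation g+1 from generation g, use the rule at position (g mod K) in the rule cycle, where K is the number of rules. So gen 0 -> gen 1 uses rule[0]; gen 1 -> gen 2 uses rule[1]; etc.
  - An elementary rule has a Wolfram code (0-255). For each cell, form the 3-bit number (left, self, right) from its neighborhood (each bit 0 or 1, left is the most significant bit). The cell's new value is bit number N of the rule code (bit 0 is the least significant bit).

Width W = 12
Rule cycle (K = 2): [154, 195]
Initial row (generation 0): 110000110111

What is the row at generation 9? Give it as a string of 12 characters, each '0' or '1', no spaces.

Answer: 001111110100

Derivation:
Gen 0: 110000110111
Gen 1 (rule 154): 101001100110
Gen 2 (rule 195): 000010101010
Gen 3 (rule 154): 000100000001
Gen 4 (rule 195): 111001111110
Gen 5 (rule 154): 110111111101
Gen 6 (rule 195): 010011111100
Gen 7 (rule 154): 101111111010
Gen 8 (rule 195): 000111111000
Gen 9 (rule 154): 001111110100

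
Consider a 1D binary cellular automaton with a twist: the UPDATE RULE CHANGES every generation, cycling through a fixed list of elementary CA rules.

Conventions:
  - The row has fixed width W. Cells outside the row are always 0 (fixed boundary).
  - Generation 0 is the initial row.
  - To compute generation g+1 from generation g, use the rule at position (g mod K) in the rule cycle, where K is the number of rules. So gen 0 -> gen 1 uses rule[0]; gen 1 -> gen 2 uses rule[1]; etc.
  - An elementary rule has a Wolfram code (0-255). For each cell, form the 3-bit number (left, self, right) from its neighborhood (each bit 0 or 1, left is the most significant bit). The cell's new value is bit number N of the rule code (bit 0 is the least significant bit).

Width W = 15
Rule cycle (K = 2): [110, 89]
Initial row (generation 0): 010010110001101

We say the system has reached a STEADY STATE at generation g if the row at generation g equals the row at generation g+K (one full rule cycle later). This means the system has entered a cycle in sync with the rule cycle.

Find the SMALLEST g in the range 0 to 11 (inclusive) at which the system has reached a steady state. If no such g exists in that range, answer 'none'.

Gen 0: 010010110001101
Gen 1 (rule 110): 110111110011111
Gen 2 (rule 89): 110100011010001
Gen 3 (rule 110): 111100111110011
Gen 4 (rule 89): 100110100011011
Gen 5 (rule 110): 101111100111111
Gen 6 (rule 89): 001000110100001
Gen 7 (rule 110): 011001111100011
Gen 8 (rule 89): 011101000111011
Gen 9 (rule 110): 110111001101111
Gen 10 (rule 89): 110101101101001
Gen 11 (rule 110): 111111111111011
Gen 12 (rule 89): 100000000001011
Gen 13 (rule 110): 100000000011111

Answer: none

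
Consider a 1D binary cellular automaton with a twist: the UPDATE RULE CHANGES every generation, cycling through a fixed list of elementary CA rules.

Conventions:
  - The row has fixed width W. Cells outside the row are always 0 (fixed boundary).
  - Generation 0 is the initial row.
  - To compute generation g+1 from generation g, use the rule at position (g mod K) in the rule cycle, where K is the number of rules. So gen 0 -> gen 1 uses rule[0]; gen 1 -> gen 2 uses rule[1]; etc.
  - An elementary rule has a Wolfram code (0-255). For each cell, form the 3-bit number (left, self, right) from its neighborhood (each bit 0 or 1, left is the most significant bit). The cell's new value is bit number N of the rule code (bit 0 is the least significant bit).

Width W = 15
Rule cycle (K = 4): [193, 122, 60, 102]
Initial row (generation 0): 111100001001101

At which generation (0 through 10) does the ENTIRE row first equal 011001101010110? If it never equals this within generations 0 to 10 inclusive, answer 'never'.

Answer: never

Derivation:
Gen 0: 111100001001101
Gen 1 (rule 193): 011101100000100
Gen 2 (rule 122): 110111110001010
Gen 3 (rule 60): 101100001001111
Gen 4 (rule 102): 110100011010001
Gen 5 (rule 193): 010001001000100
Gen 6 (rule 122): 101010110101010
Gen 7 (rule 60): 111111101111111
Gen 8 (rule 102): 000000110000001
Gen 9 (rule 193): 111110010111100
Gen 10 (rule 122): 100011101100110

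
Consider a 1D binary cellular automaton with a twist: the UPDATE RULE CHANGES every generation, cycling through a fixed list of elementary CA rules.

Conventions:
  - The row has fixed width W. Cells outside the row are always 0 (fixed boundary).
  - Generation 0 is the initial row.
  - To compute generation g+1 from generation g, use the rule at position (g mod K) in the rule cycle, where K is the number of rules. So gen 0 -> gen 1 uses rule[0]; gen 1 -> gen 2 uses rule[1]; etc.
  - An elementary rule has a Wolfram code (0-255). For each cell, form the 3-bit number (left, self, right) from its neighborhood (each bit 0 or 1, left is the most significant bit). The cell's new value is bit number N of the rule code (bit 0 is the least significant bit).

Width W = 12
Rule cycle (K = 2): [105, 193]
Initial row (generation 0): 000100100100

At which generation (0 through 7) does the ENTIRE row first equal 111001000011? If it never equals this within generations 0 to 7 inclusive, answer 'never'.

Answer: 6

Derivation:
Gen 0: 000100100100
Gen 1 (rule 105): 110000000001
Gen 2 (rule 193): 010111111100
Gen 3 (rule 105): 001100000101
Gen 4 (rule 193): 100101110000
Gen 5 (rule 105): 000011010111
Gen 6 (rule 193): 111001000011
Gen 7 (rule 105): 101000011011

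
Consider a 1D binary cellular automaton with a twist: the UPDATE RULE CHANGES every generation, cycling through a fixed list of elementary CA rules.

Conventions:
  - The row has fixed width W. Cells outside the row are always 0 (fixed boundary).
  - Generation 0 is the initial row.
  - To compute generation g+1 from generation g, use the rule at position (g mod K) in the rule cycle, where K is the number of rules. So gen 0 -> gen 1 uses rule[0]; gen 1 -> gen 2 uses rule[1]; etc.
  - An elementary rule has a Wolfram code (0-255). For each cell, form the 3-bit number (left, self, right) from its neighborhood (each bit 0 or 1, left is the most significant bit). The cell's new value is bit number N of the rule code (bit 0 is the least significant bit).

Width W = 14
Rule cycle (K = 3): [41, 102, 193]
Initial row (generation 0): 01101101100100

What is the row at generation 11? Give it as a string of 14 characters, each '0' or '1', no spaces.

Gen 0: 01101101100100
Gen 1 (rule 41): 01011011000001
Gen 2 (rule 102): 11101101000011
Gen 3 (rule 193): 01100100011001
Gen 4 (rule 41): 01000001010000
Gen 5 (rule 102): 11000011110000
Gen 6 (rule 193): 01011001110111
Gen 7 (rule 41): 00110001001100
Gen 8 (rule 102): 01010011010100
Gen 9 (rule 193): 00000001000001
Gen 10 (rule 41): 11111100011100
Gen 11 (rule 102): 00000100100100

Answer: 00000100100100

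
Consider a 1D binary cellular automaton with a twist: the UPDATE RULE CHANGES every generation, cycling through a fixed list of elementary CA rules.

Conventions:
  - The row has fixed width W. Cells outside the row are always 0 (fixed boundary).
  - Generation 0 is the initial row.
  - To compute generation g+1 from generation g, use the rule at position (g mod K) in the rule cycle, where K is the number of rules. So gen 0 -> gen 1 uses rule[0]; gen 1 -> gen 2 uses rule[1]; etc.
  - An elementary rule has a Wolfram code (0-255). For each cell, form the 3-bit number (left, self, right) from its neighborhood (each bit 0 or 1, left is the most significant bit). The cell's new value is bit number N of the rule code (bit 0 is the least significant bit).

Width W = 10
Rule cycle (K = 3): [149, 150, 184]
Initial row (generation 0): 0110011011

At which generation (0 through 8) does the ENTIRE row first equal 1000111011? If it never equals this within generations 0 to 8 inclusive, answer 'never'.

Gen 0: 0110011011
Gen 1 (rule 149): 0001000000
Gen 2 (rule 150): 0011100000
Gen 3 (rule 184): 0011010000
Gen 4 (rule 149): 1000011111
Gen 5 (rule 150): 1100101110
Gen 6 (rule 184): 1010011101
Gen 7 (rule 149): 1011001001
Gen 8 (rule 150): 1000111111

Answer: never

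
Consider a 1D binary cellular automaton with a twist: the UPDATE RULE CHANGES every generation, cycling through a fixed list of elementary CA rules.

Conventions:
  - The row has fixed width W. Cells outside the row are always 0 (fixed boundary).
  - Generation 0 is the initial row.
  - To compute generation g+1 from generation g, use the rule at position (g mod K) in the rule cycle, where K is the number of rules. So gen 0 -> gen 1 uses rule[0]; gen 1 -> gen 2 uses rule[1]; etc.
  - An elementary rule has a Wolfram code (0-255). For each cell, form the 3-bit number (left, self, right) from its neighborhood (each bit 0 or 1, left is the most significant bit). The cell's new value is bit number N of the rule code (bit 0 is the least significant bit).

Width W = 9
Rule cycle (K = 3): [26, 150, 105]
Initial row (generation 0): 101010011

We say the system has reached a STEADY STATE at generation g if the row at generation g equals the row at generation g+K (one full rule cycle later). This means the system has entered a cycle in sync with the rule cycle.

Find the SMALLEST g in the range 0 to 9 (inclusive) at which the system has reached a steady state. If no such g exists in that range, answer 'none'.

Gen 0: 101010011
Gen 1 (rule 26): 000001110
Gen 2 (rule 150): 000010101
Gen 3 (rule 105): 111001010
Gen 4 (rule 26): 100110001
Gen 5 (rule 150): 111001011
Gen 6 (rule 105): 101000111
Gen 7 (rule 26): 000101100
Gen 8 (rule 150): 001100010
Gen 9 (rule 105): 101101000
Gen 10 (rule 26): 001000100
Gen 11 (rule 150): 011101110
Gen 12 (rule 105): 010111010

Answer: none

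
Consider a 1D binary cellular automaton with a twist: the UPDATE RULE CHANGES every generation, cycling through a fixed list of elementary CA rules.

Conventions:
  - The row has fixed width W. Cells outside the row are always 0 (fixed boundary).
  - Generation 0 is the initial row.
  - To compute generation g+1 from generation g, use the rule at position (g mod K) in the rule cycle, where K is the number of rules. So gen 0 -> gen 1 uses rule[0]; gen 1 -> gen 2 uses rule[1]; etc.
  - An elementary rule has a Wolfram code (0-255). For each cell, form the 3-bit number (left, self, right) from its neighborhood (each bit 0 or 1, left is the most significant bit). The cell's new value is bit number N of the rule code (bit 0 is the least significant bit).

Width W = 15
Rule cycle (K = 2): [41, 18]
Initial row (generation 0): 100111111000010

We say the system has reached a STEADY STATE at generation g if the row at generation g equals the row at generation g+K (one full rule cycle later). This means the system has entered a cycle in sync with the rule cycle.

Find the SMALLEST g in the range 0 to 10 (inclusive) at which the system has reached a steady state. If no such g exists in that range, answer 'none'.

Gen 0: 100111111000010
Gen 1 (rule 41): 000100000011000
Gen 2 (rule 18): 001010000100100
Gen 3 (rule 41): 100100110000001
Gen 4 (rule 18): 011011001000010
Gen 5 (rule 41): 010110000011000
Gen 6 (rule 18): 100001000100100
Gen 7 (rule 41): 001100010000001
Gen 8 (rule 18): 010010101000010
Gen 9 (rule 41): 000001010011000
Gen 10 (rule 18): 000010001100100
Gen 11 (rule 41): 111000101000001
Gen 12 (rule 18): 000101000100010

Answer: none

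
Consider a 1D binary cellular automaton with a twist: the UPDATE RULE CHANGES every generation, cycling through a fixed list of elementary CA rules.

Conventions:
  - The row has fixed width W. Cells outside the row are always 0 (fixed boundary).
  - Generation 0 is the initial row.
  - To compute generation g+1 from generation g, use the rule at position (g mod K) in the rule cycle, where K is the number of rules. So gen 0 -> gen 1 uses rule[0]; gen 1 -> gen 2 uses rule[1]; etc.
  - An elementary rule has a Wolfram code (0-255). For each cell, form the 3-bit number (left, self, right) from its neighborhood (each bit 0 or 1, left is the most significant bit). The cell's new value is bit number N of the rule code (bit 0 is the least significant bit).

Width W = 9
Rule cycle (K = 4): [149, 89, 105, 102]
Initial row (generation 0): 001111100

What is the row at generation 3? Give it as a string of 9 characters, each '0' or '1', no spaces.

Gen 0: 001111100
Gen 1 (rule 149): 100111011
Gen 2 (rule 89): 010101011
Gen 3 (rule 105): 001010111

Answer: 001010111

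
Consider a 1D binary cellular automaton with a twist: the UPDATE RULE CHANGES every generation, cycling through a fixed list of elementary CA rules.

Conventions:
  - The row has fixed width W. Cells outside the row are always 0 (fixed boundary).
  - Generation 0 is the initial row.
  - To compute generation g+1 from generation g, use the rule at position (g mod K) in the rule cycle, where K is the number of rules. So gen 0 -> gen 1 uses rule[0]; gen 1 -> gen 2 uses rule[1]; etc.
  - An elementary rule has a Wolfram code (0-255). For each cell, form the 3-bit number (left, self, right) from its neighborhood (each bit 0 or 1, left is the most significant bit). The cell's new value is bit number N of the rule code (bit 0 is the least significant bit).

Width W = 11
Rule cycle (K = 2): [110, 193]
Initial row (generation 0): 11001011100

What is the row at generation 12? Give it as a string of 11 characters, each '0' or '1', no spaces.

Gen 0: 11001011100
Gen 1 (rule 110): 11011110100
Gen 2 (rule 193): 01001110001
Gen 3 (rule 110): 11011010011
Gen 4 (rule 193): 01001000001
Gen 5 (rule 110): 11011000011
Gen 6 (rule 193): 01001011001
Gen 7 (rule 110): 11011111011
Gen 8 (rule 193): 01001111001
Gen 9 (rule 110): 11011001011
Gen 10 (rule 193): 01001000001
Gen 11 (rule 110): 11011000011
Gen 12 (rule 193): 01001011001

Answer: 01001011001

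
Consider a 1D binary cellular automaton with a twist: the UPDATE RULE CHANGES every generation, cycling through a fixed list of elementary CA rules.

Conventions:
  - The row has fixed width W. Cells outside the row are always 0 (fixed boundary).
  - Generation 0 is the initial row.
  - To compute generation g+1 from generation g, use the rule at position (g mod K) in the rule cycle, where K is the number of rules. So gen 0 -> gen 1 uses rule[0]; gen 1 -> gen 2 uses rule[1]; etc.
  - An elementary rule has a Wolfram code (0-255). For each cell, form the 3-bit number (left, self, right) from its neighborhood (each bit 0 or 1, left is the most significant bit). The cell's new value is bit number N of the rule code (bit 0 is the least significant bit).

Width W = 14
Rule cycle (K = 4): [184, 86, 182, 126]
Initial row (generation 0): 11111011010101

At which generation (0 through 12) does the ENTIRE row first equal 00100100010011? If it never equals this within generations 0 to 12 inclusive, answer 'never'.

Answer: 7

Derivation:
Gen 0: 11111011010101
Gen 1 (rule 184): 11110110101010
Gen 2 (rule 86): 00010010101011
Gen 3 (rule 182): 00111111111100
Gen 4 (rule 126): 01100000000110
Gen 5 (rule 184): 01010000000101
Gen 6 (rule 86): 11011000001101
Gen 7 (rule 182): 00100100010011
Gen 8 (rule 126): 01111110111111
Gen 9 (rule 184): 01111101111110
Gen 10 (rule 86): 10000100000011
Gen 11 (rule 182): 11001110000100
Gen 12 (rule 126): 11111011001110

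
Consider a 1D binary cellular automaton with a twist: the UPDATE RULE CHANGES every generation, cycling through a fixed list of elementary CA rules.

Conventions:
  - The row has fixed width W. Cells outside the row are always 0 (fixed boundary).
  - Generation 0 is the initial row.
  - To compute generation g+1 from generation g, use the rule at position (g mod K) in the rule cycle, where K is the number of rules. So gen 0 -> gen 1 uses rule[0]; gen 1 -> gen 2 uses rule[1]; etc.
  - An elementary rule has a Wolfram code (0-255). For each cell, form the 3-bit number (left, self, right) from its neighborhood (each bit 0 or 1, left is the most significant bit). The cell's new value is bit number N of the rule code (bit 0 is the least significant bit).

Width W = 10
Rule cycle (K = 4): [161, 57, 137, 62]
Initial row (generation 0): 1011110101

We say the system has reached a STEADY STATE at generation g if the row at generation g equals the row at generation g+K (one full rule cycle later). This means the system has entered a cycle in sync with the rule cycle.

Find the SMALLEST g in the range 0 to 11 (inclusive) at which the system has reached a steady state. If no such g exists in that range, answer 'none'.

Answer: none

Derivation:
Gen 0: 1011110101
Gen 1 (rule 161): 0101101010
Gen 2 (rule 57): 0011010101
Gen 3 (rule 137): 1010000000
Gen 4 (rule 62): 1111000000
Gen 5 (rule 161): 0110011111
Gen 6 (rule 57): 0101010000
Gen 7 (rule 137): 0000000111
Gen 8 (rule 62): 0000001100
Gen 9 (rule 161): 1111100001
Gen 10 (rule 57): 1000011100
Gen 11 (rule 137): 0011011001
Gen 12 (rule 62): 0110110111
Gen 13 (rule 161): 0001001010
Gen 14 (rule 57): 1100100101
Gen 15 (rule 137): 1000000000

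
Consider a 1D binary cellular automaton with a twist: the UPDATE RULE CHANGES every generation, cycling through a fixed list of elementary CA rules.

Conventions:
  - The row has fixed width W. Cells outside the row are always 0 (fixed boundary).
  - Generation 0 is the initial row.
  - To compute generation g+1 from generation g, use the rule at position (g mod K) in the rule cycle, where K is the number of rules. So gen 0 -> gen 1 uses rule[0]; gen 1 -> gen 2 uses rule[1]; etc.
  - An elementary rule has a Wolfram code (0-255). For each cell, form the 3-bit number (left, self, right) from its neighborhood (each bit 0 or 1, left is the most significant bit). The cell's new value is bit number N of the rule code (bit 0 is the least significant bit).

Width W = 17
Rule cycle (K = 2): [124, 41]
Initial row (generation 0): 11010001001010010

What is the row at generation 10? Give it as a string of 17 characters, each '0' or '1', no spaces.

Answer: 10011110101100011

Derivation:
Gen 0: 11010001001010010
Gen 1 (rule 124): 11111001101111011
Gen 2 (rule 41): 10000001011000110
Gen 3 (rule 124): 11000001111100111
Gen 4 (rule 41): 10011101000000100
Gen 5 (rule 124): 11010111100000110
Gen 6 (rule 41): 10101100001110100
Gen 7 (rule 124): 11111110001011110
Gen 8 (rule 41): 10000000100110000
Gen 9 (rule 124): 11000000110111000
Gen 10 (rule 41): 10011110101100011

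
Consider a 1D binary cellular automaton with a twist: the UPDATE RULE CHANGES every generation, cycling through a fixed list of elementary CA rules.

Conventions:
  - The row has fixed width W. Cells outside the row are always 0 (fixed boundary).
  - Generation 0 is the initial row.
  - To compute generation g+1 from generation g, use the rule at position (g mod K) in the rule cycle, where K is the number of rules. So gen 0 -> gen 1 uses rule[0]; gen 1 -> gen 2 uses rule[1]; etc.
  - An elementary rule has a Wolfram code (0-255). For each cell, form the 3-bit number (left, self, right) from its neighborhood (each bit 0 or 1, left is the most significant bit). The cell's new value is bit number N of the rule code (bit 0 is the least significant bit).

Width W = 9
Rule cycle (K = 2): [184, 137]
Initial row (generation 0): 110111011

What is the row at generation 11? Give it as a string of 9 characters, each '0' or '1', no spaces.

Gen 0: 110111011
Gen 1 (rule 184): 101110110
Gen 2 (rule 137): 001100100
Gen 3 (rule 184): 001010010
Gen 4 (rule 137): 100000000
Gen 5 (rule 184): 010000000
Gen 6 (rule 137): 000111111
Gen 7 (rule 184): 000111110
Gen 8 (rule 137): 110111100
Gen 9 (rule 184): 101111010
Gen 10 (rule 137): 001110000
Gen 11 (rule 184): 001101000

Answer: 001101000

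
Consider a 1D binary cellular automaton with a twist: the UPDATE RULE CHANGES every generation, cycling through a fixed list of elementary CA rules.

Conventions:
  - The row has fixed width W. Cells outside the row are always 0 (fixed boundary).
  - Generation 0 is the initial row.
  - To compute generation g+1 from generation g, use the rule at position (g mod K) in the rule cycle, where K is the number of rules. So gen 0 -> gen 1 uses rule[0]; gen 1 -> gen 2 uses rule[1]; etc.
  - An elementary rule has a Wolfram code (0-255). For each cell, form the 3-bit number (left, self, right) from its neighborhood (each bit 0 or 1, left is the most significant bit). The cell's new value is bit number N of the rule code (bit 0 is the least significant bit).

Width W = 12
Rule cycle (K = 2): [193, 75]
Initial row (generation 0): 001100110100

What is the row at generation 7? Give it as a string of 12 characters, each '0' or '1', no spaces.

Gen 0: 001100110100
Gen 1 (rule 193): 100100010001
Gen 2 (rule 75): 001001100110
Gen 3 (rule 193): 100000100010
Gen 4 (rule 75): 001111001100
Gen 5 (rule 193): 100111000101
Gen 6 (rule 75): 001101011000
Gen 7 (rule 193): 100100001011

Answer: 100100001011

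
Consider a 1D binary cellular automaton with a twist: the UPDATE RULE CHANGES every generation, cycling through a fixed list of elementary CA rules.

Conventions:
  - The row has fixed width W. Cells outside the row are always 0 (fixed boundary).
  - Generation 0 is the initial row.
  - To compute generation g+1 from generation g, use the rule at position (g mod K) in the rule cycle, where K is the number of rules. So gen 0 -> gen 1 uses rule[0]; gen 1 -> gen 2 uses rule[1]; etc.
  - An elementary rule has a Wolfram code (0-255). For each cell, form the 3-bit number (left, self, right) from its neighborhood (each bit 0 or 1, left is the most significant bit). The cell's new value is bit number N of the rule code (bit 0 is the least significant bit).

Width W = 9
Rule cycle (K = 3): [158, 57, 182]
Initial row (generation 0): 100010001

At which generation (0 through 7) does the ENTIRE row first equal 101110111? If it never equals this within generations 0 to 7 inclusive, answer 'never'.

Answer: 4

Derivation:
Gen 0: 100010001
Gen 1 (rule 158): 110111011
Gen 2 (rule 57): 101100110
Gen 3 (rule 182): 110011001
Gen 4 (rule 158): 101110111
Gen 5 (rule 57): 011001100
Gen 6 (rule 182): 100110010
Gen 7 (rule 158): 111101111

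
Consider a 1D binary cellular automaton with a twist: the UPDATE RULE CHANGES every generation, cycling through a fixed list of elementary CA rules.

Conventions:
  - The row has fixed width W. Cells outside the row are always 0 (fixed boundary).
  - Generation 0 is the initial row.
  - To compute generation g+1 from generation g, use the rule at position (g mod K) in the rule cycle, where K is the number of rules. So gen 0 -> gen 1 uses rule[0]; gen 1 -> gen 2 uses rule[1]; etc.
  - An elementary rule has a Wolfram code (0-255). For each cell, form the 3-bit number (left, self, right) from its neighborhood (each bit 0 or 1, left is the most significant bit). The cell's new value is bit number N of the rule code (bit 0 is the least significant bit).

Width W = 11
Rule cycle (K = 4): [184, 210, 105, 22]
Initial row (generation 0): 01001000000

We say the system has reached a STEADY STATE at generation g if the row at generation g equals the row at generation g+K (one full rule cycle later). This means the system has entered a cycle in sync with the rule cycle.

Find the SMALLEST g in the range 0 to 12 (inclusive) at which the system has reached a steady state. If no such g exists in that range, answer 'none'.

Gen 0: 01001000000
Gen 1 (rule 184): 00100100000
Gen 2 (rule 210): 01011010000
Gen 3 (rule 105): 00111100111
Gen 4 (rule 22): 01000011000
Gen 5 (rule 184): 00100010100
Gen 6 (rule 210): 01010100010
Gen 7 (rule 105): 00101001000
Gen 8 (rule 22): 01101111100
Gen 9 (rule 184): 01011111010
Gen 10 (rule 210): 10001111001
Gen 11 (rule 105): 00101001000
Gen 12 (rule 22): 01101111100
Gen 13 (rule 184): 01011111010
Gen 14 (rule 210): 10001111001
Gen 15 (rule 105): 00101001000
Gen 16 (rule 22): 01101111100

Answer: 7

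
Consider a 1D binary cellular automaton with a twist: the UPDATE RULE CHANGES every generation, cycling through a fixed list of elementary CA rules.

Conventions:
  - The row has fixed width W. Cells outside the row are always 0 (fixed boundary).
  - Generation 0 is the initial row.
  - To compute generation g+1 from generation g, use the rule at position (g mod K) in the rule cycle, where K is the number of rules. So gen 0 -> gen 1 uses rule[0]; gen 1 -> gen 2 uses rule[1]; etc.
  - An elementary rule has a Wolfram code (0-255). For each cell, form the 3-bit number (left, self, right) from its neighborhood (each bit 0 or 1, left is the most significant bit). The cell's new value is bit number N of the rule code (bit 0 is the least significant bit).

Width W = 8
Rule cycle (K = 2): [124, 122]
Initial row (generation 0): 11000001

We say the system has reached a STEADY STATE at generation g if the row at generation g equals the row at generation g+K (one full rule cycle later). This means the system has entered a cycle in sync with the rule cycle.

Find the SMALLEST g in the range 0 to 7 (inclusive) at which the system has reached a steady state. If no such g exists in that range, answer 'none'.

Gen 0: 11000001
Gen 1 (rule 124): 11100001
Gen 2 (rule 122): 10110010
Gen 3 (rule 124): 11111011
Gen 4 (rule 122): 10001111
Gen 5 (rule 124): 11001001
Gen 6 (rule 122): 11110110
Gen 7 (rule 124): 10011111
Gen 8 (rule 122): 01110001
Gen 9 (rule 124): 01011001

Answer: none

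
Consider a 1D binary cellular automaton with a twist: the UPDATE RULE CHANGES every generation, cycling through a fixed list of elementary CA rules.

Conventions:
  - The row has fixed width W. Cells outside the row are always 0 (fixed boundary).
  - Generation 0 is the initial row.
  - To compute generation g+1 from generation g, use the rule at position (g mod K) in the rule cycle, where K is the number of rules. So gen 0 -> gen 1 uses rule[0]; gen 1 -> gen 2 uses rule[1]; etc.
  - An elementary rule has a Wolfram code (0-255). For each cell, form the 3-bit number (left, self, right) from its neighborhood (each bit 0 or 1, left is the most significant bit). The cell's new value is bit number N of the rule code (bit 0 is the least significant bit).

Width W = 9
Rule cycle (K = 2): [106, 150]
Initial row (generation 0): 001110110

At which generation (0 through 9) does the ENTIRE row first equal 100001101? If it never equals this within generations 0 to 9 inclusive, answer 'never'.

Gen 0: 001110110
Gen 1 (rule 106): 011011110
Gen 2 (rule 150): 100001101
Gen 3 (rule 106): 000011110
Gen 4 (rule 150): 000101101
Gen 5 (rule 106): 001011110
Gen 6 (rule 150): 011001101
Gen 7 (rule 106): 111011110
Gen 8 (rule 150): 010001101
Gen 9 (rule 106): 100011110

Answer: 2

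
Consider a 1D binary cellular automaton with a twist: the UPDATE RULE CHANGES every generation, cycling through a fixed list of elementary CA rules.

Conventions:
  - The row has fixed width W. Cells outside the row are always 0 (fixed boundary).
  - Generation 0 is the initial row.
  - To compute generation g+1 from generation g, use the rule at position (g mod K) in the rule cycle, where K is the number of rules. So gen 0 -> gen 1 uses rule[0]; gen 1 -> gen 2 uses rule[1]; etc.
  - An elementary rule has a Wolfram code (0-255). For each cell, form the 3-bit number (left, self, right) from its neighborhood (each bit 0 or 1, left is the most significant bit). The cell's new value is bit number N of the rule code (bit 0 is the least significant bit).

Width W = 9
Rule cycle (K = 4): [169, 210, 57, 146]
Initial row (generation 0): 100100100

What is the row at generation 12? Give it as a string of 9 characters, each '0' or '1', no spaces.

Gen 0: 100100100
Gen 1 (rule 169): 000000001
Gen 2 (rule 210): 000000010
Gen 3 (rule 57): 111111001
Gen 4 (rule 146): 011110110
Gen 5 (rule 169): 011101100
Gen 6 (rule 210): 101100110
Gen 7 (rule 57): 011010101
Gen 8 (rule 146): 100000000
Gen 9 (rule 169): 001111111
Gen 10 (rule 210): 010111111
Gen 11 (rule 57): 001100000
Gen 12 (rule 146): 010010000

Answer: 010010000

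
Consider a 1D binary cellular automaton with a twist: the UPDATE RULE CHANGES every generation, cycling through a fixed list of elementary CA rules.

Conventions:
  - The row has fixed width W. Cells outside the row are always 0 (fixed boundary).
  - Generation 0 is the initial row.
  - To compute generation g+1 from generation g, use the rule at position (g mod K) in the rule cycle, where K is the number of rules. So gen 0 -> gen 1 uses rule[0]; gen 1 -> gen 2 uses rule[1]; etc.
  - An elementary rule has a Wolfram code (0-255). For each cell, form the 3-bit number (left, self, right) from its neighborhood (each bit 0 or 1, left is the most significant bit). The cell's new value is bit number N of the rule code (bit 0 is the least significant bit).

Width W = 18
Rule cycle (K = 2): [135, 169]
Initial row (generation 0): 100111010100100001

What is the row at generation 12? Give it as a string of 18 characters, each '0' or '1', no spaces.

Answer: 111110101101111110

Derivation:
Gen 0: 100111010100100001
Gen 1 (rule 135): 101010010101101111
Gen 2 (rule 169): 010100001011011110
Gen 3 (rule 135): 110101111000001100
Gen 4 (rule 169): 101011110011101001
Gen 5 (rule 135): 101001100101001011
Gen 6 (rule 169): 010001000010000110
Gen 7 (rule 135): 110111011110111000
Gen 8 (rule 169): 101110111101110011
Gen 9 (rule 135): 100100011000100100
Gen 10 (rule 169): 000001010010000001
Gen 11 (rule 135): 111111010110111111
Gen 12 (rule 169): 111110101101111110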